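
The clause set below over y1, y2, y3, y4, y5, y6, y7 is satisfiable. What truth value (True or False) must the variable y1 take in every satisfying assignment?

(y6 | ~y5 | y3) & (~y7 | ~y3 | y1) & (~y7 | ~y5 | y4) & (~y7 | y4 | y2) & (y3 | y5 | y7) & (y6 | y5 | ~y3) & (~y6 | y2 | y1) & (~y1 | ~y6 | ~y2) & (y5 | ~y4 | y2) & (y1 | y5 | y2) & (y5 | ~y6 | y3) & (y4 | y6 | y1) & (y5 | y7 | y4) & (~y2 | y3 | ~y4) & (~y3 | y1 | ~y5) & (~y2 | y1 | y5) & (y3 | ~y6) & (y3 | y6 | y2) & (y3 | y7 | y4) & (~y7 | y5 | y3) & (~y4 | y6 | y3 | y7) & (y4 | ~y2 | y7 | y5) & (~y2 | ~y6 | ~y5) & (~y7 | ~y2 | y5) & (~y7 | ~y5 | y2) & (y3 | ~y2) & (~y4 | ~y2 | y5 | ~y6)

Suppose y1 = 0.
Branch on y7: set y7 = 0.
Branch on y3: set y3 = 1.
From the singleton clause (~y5), y5 = 0.
From the singleton clause (y6), y6 = 1.
From the singleton clause (y2), y2 = 1.
That conflicts with the unit clause (~y2).
Undo y3 and try y3 = 0.
From the singleton clause (y5), y5 = 1.
From the singleton clause (y6), y6 = 1.
That conflicts with the unit clause (~y6).
Neither y3 = 1 nor y3 = 0 works.
Undo y7 and try y7 = 1.
From the singleton clause (~y3), y3 = 0.
From the singleton clause (~y6), y6 = 0.
From the singleton clause (~y5), y5 = 0.
That conflicts with the unit clause (y5).
Neither y7 = 1 nor y7 = 0 works.
So every satisfying assignment has y1 = True.

True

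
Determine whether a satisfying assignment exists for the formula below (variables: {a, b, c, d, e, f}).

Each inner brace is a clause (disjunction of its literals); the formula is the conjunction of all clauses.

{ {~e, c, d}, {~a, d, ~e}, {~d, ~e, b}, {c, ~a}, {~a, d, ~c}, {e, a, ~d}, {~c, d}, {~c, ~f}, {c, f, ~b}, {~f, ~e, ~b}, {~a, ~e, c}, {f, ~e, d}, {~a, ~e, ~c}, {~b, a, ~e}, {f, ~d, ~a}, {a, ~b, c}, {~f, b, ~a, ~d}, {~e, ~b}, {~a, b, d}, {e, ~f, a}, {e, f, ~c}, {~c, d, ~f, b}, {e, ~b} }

Suppose c = 0.
(~a) alone gives a = 0.
(~b) alone gives b = 0.
Suppose e = 0.
(~d) alone gives d = 0.
(~f) alone gives f = 0.
All clauses are satisfied.
A satisfying assignment: a ↦ 0; b ↦ 0; c ↦ 0; d ↦ 0; e ↦ 0; f ↦ 0.

Yes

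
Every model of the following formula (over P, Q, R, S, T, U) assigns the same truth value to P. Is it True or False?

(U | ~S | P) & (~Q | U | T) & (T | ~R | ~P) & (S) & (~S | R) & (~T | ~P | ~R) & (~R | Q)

Suppose P = 1.
From the singleton clause (S), S = 1.
From the singleton clause (R), R = 1.
From the singleton clause (T), T = 1.
That conflicts with the unit clause (~T).
So every satisfying assignment has P = False.

False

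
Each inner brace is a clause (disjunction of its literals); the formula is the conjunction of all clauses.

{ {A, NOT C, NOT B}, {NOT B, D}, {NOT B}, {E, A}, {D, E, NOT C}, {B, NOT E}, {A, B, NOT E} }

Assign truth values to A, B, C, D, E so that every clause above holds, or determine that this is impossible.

Unit clause (NOT B) forces B = false.
Unit clause (NOT E) forces E = false.
Unit clause (A) forces A = true.
Branch on D: set D = false.
Unit clause (NOT C) forces C = false.
Every clause now holds.

A=true; B=false; C=false; D=false; E=false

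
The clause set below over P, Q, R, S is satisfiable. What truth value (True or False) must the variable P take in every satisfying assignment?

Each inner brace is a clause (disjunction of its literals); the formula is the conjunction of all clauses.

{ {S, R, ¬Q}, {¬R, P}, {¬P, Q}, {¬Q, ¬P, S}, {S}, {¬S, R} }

True

Suppose P = False.
From the singleton clause (¬R), R = False.
From the singleton clause (S), S = True.
Now (¬S) is unsatisfied and unit — conflict.
So every satisfying assignment has P = True.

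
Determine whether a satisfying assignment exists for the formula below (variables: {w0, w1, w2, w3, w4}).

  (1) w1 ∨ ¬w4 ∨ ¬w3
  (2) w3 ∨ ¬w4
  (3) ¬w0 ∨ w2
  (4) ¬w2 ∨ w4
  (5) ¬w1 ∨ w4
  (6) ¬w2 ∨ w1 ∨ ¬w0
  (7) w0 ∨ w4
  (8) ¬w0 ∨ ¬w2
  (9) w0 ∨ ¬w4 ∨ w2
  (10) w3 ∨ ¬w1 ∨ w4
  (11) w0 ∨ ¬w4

Case w3 = True:
Case w1 = True:
From the singleton clause (w4), w4 = True.
From the singleton clause (w0), w0 = True.
From the singleton clause (w2), w2 = True.
But (¬w2) is also a unit clause — contradiction.
Backtrack on w1: now try w1 = False.
From the singleton clause (¬w4), w4 = False.
From the singleton clause (¬w2), w2 = False.
From the singleton clause (¬w0), w0 = False.
But (w0) is also a unit clause — contradiction.
Either choice for w1 ends in contradiction.
Backtrack on w3: now try w3 = False.
From the singleton clause (¬w4), w4 = False.
From the singleton clause (¬w2), w2 = False.
From the singleton clause (¬w0), w0 = False.
But (w0) is also a unit clause — contradiction.
Either choice for w3 ends in contradiction.
No assignment satisfies every clause.

Unsatisfiable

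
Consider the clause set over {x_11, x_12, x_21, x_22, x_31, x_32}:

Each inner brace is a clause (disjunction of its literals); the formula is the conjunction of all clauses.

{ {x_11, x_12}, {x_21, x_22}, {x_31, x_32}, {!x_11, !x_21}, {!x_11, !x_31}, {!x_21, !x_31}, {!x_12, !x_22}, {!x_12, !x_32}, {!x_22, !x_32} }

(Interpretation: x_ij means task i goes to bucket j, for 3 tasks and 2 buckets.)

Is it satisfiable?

No

Try x_11 = true.
From the singleton clause (!x_21), x_21 = false.
From the singleton clause (x_22), x_22 = true.
From the singleton clause (!x_31), x_31 = false.
From the singleton clause (x_32), x_32 = true.
But (!x_32) is also a unit clause — contradiction.
Undo x_11 and try x_11 = false.
From the singleton clause (x_12), x_12 = true.
From the singleton clause (!x_22), x_22 = false.
From the singleton clause (x_21), x_21 = true.
From the singleton clause (!x_31), x_31 = false.
From the singleton clause (x_32), x_32 = true.
But (!x_32) is also a unit clause — contradiction.
Both values of x_11 lead to a conflict.
No assignment satisfies every clause.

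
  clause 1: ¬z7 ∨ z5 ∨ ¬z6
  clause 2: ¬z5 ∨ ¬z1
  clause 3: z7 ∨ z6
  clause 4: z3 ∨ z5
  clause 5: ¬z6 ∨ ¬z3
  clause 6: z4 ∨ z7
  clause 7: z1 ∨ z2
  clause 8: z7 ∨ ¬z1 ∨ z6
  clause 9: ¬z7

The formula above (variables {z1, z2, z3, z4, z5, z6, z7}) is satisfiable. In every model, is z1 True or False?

False

Suppose z1 = True.
(¬z5) alone gives z5 = False.
(z3) alone gives z3 = True.
(¬z6) alone gives z6 = False.
(z7) alone gives z7 = True.
But (¬z7) is also a unit clause — contradiction.
So every satisfying assignment has z1 = False.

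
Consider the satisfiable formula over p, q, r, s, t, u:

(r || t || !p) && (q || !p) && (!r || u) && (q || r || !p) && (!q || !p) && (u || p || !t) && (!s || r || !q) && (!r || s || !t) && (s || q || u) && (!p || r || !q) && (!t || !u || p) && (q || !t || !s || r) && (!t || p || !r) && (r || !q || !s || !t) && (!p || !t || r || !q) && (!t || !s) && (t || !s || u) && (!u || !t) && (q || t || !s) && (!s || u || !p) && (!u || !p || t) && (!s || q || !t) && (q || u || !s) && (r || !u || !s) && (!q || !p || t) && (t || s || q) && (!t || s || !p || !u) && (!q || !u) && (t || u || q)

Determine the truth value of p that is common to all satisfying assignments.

Suppose p = true.
(q) alone gives q = true.
But (!q) is also a unit clause — contradiction.
So every satisfying assignment has p = False.

False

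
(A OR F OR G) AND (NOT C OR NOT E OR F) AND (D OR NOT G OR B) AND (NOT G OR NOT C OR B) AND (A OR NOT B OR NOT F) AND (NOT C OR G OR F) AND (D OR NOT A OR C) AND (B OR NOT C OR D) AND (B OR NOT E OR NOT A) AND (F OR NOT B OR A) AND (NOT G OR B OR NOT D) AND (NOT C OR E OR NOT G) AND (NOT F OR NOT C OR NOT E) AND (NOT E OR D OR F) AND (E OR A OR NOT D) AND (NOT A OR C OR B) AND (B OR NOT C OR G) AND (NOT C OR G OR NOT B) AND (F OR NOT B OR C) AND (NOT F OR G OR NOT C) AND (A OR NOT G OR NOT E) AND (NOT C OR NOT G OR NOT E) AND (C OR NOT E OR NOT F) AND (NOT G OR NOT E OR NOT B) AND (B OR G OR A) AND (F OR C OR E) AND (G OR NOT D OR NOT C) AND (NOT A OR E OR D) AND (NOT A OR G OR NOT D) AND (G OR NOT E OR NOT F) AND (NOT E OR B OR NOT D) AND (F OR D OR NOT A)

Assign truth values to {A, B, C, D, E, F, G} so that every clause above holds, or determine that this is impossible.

A ↦ true; B ↦ true; C ↦ false; D ↦ true; E ↦ false; F ↦ true; G ↦ true

Suppose A = true.
Suppose D = true.
The clause (G) is unit, so G = true.
The clause (B) is unit, so B = true.
The clause (NOT E) is unit, so E = false.
The clause (NOT C) is unit, so C = false.
The clause (F) is unit, so F = true.
This assignment satisfies each clause.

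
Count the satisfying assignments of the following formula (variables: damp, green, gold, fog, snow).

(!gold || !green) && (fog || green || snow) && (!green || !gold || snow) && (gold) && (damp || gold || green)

There are 2^5 = 32 truth assignments over (damp, green, gold, fog, snow).
Split on green. With green = true, the clauses containing green are satisfied and !green drops from the rest; 0 of the 2^4 = 16 assignments to the other variables satisfy what remains.
With green = false, by the same count on the reduced clause set, 6 assignments work.
(One model: damp=F, green=F, gold=T, fog=F, snow=T.)
Total: 0 + 6 = 6.

6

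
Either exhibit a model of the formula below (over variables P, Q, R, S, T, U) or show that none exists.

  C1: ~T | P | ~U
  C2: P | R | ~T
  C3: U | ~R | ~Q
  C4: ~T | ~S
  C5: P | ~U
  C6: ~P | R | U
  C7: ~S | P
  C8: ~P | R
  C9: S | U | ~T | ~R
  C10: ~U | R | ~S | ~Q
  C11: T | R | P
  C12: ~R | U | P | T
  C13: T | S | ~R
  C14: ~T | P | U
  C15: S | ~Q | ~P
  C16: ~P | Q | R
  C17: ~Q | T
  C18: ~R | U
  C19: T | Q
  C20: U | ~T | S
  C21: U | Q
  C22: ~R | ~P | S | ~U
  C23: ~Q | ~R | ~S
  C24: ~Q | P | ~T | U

UNSATISFIABLE

Try T = 0.
The clause (~Q) is unit, so Q = 0.
That conflicts with the unit clause (Q).
That branch fails; take T = 1 instead.
The clause (~S) is unit, so S = 0.
The clause (U) is unit, so U = 1.
The clause (P) is unit, so P = 1.
The clause (R) is unit, so R = 1.
That conflicts with the unit clause (~R).
Neither T = 1 nor T = 0 works.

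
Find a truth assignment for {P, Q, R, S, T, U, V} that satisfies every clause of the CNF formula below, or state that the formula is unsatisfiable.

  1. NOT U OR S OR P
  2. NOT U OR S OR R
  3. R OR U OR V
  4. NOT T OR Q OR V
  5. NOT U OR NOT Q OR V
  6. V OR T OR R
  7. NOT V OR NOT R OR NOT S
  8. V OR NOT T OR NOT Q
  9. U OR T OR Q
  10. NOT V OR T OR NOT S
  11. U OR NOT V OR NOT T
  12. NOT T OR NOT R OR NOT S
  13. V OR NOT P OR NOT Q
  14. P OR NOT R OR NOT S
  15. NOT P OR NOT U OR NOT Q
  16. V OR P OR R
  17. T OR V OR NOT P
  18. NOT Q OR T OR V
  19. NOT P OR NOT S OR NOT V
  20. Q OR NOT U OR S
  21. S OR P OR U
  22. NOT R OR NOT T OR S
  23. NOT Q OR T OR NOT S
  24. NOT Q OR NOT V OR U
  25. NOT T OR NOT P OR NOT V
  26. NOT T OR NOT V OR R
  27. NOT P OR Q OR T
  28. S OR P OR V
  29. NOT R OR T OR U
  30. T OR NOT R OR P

Case U = false:
Case R = true:
(T) alone gives T = true.
(NOT V) alone gives V = false.
(Q) alone gives Q = true.
But (NOT Q) is also a unit clause — contradiction.
That branch fails; take R = false instead.
(V) alone gives V = true.
(NOT T) alone gives T = false.
(Q) alone gives Q = true.
But (NOT Q) is also a unit clause — contradiction.
Both values of R lead to a conflict.
That branch fails; take U = true instead.
Case S = true:
Case Q = false:
Case T = false:
(NOT V) alone gives V = false.
(R) alone gives R = true.
(P) alone gives P = true.
But (NOT P) is also a unit clause — contradiction.
That branch fails; take T = true instead.
(V) alone gives V = true.
(NOT R) alone gives R = false.
But (R) is also a unit clause — contradiction.
Both values of T lead to a conflict.
That branch fails; take Q = true instead.
(V) alone gives V = true.
(NOT R) alone gives R = false.
(T) alone gives T = true.
But (NOT T) is also a unit clause — contradiction.
Both values of Q lead to a conflict.
That branch fails; take S = false instead.
(P) alone gives P = true.
(R) alone gives R = true.
(NOT Q) alone gives Q = false.
But (Q) is also a unit clause — contradiction.
Both values of S lead to a conflict.
Both values of U lead to a conflict.

UNSATISFIABLE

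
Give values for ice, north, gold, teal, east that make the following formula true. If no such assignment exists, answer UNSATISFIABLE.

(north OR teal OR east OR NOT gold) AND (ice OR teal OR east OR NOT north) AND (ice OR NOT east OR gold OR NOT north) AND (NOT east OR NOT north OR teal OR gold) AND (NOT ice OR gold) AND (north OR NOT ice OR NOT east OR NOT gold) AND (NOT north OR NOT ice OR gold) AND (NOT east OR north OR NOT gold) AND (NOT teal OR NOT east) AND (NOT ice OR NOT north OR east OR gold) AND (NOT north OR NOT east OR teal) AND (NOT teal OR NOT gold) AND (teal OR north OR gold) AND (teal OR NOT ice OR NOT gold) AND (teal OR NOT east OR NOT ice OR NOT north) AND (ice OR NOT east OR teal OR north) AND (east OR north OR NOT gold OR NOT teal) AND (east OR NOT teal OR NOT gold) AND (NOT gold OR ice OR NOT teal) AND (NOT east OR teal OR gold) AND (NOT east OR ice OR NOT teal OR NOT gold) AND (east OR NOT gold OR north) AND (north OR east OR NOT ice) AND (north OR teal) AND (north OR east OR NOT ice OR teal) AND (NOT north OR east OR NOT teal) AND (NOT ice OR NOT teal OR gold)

ice ↦ false, north ↦ false, gold ↦ false, teal ↦ true, east ↦ false

Case ice = false:
Case teal = true:
From the singleton clause (NOT east), east = false.
From the singleton clause (NOT gold), gold = false.
From the singleton clause (NOT north), north = false.
Every clause now holds.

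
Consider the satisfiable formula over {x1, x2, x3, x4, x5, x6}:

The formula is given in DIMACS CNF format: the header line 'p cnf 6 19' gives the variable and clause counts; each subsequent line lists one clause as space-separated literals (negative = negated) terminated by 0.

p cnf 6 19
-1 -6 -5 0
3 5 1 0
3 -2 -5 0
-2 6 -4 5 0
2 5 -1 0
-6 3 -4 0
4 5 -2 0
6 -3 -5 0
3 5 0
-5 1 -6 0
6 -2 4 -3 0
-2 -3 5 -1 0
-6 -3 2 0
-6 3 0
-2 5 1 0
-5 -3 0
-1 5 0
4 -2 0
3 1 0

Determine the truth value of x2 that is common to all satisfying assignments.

Suppose x2 = True.
Unit clause (x4) forces x4 = True.
Try x3 = True.
Unit clause (¬x5) forces x5 = False.
Unit clause (x6) forces x6 = True.
Unit clause (¬x1) forces x1 = False.
Now (x1) is unsatisfied and unit — conflict.
Undo x3 and try x3 = False.
Unit clause (¬x5) forces x5 = False.
Now (x5) is unsatisfied and unit — conflict.
Either choice for x3 ends in contradiction.
So every satisfying assignment has x2 = False.

False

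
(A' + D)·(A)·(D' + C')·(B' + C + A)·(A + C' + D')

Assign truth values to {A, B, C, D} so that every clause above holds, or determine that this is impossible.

A=1, B=1, C=0, D=1

The clause (A) is unit, so A = 1.
The clause (D) is unit, so D = 1.
The clause (C') is unit, so C = 0.
Every clause is now satisfied; B is unconstrained.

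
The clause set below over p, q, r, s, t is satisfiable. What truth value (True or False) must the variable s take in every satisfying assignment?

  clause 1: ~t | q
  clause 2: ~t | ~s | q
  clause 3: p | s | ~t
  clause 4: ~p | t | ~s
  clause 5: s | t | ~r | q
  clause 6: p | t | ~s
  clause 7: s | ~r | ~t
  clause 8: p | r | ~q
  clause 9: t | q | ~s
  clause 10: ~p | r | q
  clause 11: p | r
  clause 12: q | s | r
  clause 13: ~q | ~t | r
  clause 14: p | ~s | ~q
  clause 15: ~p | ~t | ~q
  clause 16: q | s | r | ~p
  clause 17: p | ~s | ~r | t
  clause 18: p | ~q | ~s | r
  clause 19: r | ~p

False

Suppose s = 1.
Suppose t = 0.
From the singleton clause (~p), p = 0.
But (p) is also a unit clause — contradiction.
That branch fails; take t = 1 instead.
From the singleton clause (q), q = 1.
From the singleton clause (r), r = 1.
From the singleton clause (p), p = 1.
But (~p) is also a unit clause — contradiction.
Either choice for t ends in contradiction.
So every satisfying assignment has s = False.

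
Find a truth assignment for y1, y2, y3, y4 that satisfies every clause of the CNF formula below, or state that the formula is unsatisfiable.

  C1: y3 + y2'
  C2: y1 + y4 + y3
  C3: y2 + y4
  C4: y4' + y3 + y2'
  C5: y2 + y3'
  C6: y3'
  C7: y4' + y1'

The clause (y3') is unit, so y3 = 0.
The clause (y2') is unit, so y2 = 0.
The clause (y4) is unit, so y4 = 1.
The clause (y1') is unit, so y1 = 0.
This assignment satisfies each clause.

y1: 0; y2: 0; y3: 0; y4: 1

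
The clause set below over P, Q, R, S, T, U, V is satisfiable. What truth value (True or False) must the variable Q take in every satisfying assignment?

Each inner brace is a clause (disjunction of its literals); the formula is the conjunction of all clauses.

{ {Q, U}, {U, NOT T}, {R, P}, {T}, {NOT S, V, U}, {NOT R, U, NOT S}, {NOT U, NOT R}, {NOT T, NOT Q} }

Suppose Q = true.
The clause (T) is unit, so T = true.
That conflicts with the unit clause (NOT T).
So every satisfying assignment has Q = False.

False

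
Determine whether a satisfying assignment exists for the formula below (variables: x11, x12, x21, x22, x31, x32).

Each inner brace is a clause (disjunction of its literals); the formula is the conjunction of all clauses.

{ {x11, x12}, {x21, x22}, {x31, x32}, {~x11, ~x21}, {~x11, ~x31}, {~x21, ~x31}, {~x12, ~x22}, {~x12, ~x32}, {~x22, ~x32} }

No

Case x11 = 1:
The clause (~x21) is unit, so x21 = 0.
The clause (x22) is unit, so x22 = 1.
The clause (~x31) is unit, so x31 = 0.
The clause (x32) is unit, so x32 = 1.
But (~x32) is also a unit clause — contradiction.
So x11 must be the other value — set x11 = 0.
The clause (x12) is unit, so x12 = 1.
The clause (~x22) is unit, so x22 = 0.
The clause (x21) is unit, so x21 = 1.
The clause (~x31) is unit, so x31 = 0.
The clause (x32) is unit, so x32 = 1.
But (~x32) is also a unit clause — contradiction.
Neither x11 = 1 nor x11 = 0 works.
No assignment satisfies every clause.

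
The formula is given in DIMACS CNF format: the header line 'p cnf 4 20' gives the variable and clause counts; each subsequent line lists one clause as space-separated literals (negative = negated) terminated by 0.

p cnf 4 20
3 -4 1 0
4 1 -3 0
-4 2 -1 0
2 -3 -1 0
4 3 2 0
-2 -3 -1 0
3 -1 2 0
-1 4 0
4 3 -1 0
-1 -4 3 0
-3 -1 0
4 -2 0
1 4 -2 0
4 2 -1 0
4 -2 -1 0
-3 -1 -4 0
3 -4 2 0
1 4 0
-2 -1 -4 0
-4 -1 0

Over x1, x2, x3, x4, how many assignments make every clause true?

There are 2^4 = 16 truth assignments over (x1, x2, x3, x4).
Check each against the 20 clauses (columns in the order x1, x2, x3, x4):
  F F F F  ✗ fails (x4 ∨ x3 ∨ x2)
  F F F T  ✗ fails (x3 ∨ ¬x4 ∨ x1)
  F F T F  ✗ fails (x4 ∨ x1 ∨ ¬x3)
  F F T T  ✓ satisfies all
  F T F F  ✗ fails (x4 ∨ ¬x2)
  F T F T  ✗ fails (x3 ∨ ¬x4 ∨ x1)
  F T T F  ✗ fails (x4 ∨ x1 ∨ ¬x3)
  F T T T  ✓ satisfies all
  T F F F  ✗ fails (x4 ∨ x3 ∨ x2)
  T F F T  ✗ fails (¬x4 ∨ x2 ∨ ¬x1)
  T F T F  ✗ fails (x2 ∨ ¬x3 ∨ ¬x1)
  T F T T  ✗ fails (¬x4 ∨ x2 ∨ ¬x1)
  T T F F  ✗ fails (¬x1 ∨ x4)
  T T F T  ✗ fails (¬x1 ∨ ¬x4 ∨ x3)
  T T T F  ✗ fails (¬x2 ∨ ¬x3 ∨ ¬x1)
  T T T T  ✗ fails (¬x2 ∨ ¬x3 ∨ ¬x1)
2 of the 16 rows are models.

2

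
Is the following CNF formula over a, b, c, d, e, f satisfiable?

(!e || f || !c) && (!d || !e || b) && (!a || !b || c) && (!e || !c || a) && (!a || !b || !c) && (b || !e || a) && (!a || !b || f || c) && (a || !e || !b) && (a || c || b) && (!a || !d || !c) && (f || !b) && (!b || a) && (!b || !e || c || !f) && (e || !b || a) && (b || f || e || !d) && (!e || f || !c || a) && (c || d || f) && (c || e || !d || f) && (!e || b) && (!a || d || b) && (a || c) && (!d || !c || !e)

Branch on f: set f = false.
From the singleton clause (!b), b = false.
From the singleton clause (!e), e = false.
From the singleton clause (!d), d = false.
From the singleton clause (c), c = true.
From the singleton clause (!a), a = false.
Every clause now holds.
A satisfying assignment: a=false; b=false; c=true; d=false; e=false; f=false.

Yes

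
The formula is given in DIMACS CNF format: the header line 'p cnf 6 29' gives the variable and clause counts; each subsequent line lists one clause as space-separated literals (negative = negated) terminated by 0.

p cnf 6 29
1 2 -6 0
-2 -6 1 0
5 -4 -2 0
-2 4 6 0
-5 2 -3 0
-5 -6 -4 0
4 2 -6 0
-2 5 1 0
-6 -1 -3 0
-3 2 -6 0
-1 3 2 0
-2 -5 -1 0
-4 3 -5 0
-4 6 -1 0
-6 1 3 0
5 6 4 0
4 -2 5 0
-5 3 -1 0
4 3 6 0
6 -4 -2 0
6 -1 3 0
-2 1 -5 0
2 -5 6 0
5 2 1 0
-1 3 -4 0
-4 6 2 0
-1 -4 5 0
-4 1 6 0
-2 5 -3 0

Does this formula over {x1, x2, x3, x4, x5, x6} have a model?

Branch on x1: set x1 = True.
Branch on x6: set x6 = False.
(¬x4) alone gives x4 = False.
(¬x2) alone gives x2 = False.
(x3) alone gives x3 = True.
(¬x5) alone gives x5 = False.
Now (x5) is unsatisfied and unit — conflict.
Backtrack on x6: now try x6 = True.
(¬x3) alone gives x3 = False.
(x2) alone gives x2 = True.
(¬x5) alone gives x5 = False.
(¬x4) alone gives x4 = False.
Now (x4) is unsatisfied and unit — conflict.
Both values of x6 lead to a conflict.
Backtrack on x1: now try x1 = False.
Branch on x2: set x2 = True.
(¬x6) alone gives x6 = False.
(x4) alone gives x4 = True.
Now (¬x4) is unsatisfied and unit — conflict.
Backtrack on x2: now try x2 = False.
(¬x6) alone gives x6 = False.
(¬x5) alone gives x5 = False.
Now (x5) is unsatisfied and unit — conflict.
Both values of x2 lead to a conflict.
Both values of x1 lead to a conflict.
No assignment satisfies every clause.

No, unsatisfiable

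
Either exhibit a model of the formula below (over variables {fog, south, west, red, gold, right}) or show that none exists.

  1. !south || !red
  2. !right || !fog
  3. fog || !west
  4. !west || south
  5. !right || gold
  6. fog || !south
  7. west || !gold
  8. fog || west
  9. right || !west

Suppose south = false.
(!west) alone gives west = false.
(!gold) alone gives gold = false.
(!right) alone gives right = false.
(fog) alone gives fog = true.
Every clause is now satisfied; red is unconstrained.

fog: true; south: false; west: false; red: true; gold: false; right: false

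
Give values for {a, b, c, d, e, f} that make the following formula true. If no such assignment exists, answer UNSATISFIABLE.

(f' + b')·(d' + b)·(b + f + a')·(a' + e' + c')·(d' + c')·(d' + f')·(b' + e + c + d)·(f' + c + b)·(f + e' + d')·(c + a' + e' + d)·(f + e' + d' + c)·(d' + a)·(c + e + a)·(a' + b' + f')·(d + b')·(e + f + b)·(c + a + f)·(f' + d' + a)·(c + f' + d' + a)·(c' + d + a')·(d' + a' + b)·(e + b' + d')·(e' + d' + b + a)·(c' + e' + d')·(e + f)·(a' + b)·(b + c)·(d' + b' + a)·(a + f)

Try f = 1.
From the singleton clause (b'), b = 0.
From the singleton clause (d'), d = 0.
From the singleton clause (c), c = 1.
From the singleton clause (a'), a = 0.
Every clause is now satisfied; e is unconstrained.

a: 0,  b: 0,  c: 1,  d: 0,  e: 1,  f: 1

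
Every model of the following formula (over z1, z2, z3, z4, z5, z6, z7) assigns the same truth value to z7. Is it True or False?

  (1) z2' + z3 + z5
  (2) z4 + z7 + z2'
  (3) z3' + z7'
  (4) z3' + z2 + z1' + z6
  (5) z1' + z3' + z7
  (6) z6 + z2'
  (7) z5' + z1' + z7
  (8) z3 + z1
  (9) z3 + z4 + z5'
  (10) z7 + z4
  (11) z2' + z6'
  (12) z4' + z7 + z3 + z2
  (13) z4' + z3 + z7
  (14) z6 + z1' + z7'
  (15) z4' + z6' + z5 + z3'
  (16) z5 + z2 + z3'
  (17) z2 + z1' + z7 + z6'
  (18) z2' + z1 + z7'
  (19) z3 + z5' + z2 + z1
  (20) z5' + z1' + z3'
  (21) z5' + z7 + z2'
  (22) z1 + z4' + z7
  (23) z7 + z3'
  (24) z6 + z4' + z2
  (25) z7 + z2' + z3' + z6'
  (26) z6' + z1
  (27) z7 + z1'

Suppose z7 = 0.
(z4) alone gives z4 = 1.
(z3) alone gives z3 = 1.
That conflicts with the unit clause (z3').
So every satisfying assignment has z7 = True.

True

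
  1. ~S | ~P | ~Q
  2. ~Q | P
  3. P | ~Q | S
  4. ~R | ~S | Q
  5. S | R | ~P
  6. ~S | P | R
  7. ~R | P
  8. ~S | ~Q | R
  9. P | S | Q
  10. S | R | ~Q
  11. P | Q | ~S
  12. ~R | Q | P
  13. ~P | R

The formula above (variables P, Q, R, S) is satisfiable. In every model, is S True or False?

False

Suppose S = 1.
Case P = 0:
From the singleton clause (~Q), Q = 0.
Now (Q) is unsatisfied and unit — conflict.
Undo P and try P = 1.
From the singleton clause (~Q), Q = 0.
From the singleton clause (~R), R = 0.
Now (R) is unsatisfied and unit — conflict.
Both values of P lead to a conflict.
So every satisfying assignment has S = False.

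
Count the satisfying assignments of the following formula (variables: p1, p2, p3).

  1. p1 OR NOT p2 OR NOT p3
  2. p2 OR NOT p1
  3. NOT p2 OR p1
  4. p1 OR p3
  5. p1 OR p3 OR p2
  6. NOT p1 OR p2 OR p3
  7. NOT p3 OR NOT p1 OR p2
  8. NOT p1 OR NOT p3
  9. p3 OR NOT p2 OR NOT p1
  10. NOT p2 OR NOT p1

There are 2^3 = 8 truth assignments over (p1, p2, p3).
Check each against the 10 clauses (columns in the order p1, p2, p3):
  F F F  ✗ fails (p1 OR p3)
  F F T  ✓ satisfies all
  F T F  ✗ fails (NOT p2 OR p1)
  F T T  ✗ fails (p1 OR NOT p2 OR NOT p3)
  T F F  ✗ fails (p2 OR NOT p1)
  T F T  ✗ fails (p2 OR NOT p1)
  T T F  ✗ fails (p3 OR NOT p2 OR NOT p1)
  T T T  ✗ fails (NOT p1 OR NOT p3)
1 of the 8 rows is a model.

1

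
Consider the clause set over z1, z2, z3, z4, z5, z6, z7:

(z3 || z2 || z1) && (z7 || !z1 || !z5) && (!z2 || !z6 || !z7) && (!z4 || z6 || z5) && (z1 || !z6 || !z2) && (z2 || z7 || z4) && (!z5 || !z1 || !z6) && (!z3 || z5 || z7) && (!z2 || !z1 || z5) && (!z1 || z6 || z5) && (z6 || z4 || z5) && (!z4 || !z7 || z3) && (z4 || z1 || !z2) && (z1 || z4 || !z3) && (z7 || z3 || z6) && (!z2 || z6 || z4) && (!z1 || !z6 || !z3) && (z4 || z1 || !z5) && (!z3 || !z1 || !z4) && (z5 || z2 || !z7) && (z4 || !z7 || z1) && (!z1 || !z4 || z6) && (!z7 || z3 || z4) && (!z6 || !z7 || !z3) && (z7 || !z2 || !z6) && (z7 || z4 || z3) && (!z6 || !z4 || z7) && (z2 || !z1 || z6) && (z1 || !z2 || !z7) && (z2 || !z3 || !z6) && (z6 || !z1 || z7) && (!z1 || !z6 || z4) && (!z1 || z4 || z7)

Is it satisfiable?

Try z3 = true.
Try z5 = true.
Try z7 = false.
From the singleton clause (!z1), z1 = false.
From the singleton clause (z4), z4 = true.
From the singleton clause (!z6), z6 = false.
Every clause is now satisfied; z2 is unconstrained.
A satisfying assignment: z1 ↦ false,  z2 ↦ false,  z3 ↦ true,  z4 ↦ true,  z5 ↦ true,  z6 ↦ false,  z7 ↦ false.

Yes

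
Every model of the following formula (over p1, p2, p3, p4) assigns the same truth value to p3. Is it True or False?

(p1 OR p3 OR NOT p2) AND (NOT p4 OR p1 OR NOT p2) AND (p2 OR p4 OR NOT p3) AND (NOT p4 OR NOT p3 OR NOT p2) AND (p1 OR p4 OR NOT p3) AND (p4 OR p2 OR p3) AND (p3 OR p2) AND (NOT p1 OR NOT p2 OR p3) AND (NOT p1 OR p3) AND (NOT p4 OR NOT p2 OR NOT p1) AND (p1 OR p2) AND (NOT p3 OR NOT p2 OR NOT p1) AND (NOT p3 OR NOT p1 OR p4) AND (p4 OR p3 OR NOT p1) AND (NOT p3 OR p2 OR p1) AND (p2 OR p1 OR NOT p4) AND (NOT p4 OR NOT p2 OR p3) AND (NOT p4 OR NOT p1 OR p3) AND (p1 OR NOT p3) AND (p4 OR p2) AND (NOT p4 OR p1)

True

Suppose p3 = false.
The clause (p2) is unit, so p2 = true.
The clause (p1) is unit, so p1 = true.
Now (NOT p1) is unsatisfied and unit — conflict.
So every satisfying assignment has p3 = True.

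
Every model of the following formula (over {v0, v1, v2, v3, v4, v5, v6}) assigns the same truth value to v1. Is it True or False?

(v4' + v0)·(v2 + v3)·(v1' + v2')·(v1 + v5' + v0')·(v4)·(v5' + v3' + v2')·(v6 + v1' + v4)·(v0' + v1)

True

Suppose v1 = 0.
The clause (v4) is unit, so v4 = 1.
The clause (v0) is unit, so v0 = 1.
Now (v0') is unsatisfied and unit — conflict.
So every satisfying assignment has v1 = True.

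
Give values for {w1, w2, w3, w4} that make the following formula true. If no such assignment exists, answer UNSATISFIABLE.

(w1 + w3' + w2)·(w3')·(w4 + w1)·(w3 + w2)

(w3') alone gives w3 = 0.
(w2) alone gives w2 = 1.
Try w4 = 1.
Every clause is now satisfied; w1 is unconstrained.

w1=1, w2=1, w3=0, w4=1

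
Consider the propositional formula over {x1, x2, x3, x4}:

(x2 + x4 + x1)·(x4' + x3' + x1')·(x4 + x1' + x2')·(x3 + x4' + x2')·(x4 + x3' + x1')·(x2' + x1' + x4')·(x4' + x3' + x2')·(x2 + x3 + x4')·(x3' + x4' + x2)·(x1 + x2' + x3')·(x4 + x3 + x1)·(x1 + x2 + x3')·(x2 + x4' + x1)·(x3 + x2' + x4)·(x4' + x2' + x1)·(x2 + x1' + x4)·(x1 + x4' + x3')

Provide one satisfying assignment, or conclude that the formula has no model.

UNSATISFIABLE

Case x2 = 1:
Case x4 = 1:
The clause (x3) is unit, so x3 = 1.
That conflicts with the unit clause (x3').
So x4 must be the other value — set x4 = 0.
The clause (x1') is unit, so x1 = 0.
The clause (x3') is unit, so x3 = 0.
That conflicts with the unit clause (x3).
Neither x4 = 1 nor x4 = 0 works.
So x2 must be the other value — set x2 = 0.
Case x4 = 1:
The clause (x3) is unit, so x3 = 1.
That conflicts with the unit clause (x3').
So x4 must be the other value — set x4 = 0.
The clause (x1) is unit, so x1 = 1.
That conflicts with the unit clause (x1').
Neither x4 = 1 nor x4 = 0 works.
Neither x2 = 1 nor x2 = 0 works.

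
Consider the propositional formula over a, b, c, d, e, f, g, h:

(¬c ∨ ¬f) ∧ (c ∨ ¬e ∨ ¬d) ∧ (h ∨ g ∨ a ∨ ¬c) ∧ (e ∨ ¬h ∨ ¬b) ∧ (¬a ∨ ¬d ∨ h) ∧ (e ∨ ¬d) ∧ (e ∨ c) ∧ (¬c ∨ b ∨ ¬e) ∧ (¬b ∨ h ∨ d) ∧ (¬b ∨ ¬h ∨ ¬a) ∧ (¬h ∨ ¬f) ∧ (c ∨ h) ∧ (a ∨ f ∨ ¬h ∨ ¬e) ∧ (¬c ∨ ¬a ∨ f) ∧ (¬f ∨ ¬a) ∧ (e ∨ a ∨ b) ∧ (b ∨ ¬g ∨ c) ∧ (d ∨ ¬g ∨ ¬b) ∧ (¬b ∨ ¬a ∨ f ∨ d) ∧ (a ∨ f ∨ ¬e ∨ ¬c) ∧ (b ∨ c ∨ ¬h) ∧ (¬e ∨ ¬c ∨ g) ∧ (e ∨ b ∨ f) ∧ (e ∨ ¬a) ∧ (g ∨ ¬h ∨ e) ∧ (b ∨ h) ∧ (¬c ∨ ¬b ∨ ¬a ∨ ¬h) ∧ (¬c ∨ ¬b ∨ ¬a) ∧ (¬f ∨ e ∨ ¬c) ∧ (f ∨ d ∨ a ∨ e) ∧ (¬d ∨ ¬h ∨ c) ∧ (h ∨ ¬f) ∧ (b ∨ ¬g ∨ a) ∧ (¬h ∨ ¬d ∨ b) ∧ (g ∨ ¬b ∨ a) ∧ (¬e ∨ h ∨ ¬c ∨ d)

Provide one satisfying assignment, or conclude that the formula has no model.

UNSATISFIABLE

Try c = False.
(e) alone gives e = True.
(¬d) alone gives d = False.
(h) alone gives h = True.
(¬f) alone gives f = False.
(a) alone gives a = True.
(¬b) alone gives b = False.
That conflicts with the unit clause (b).
Undo c and try c = True.
(¬f) alone gives f = False.
(¬a) alone gives a = False.
(¬e) alone gives e = False.
(¬d) alone gives d = False.
That conflicts with the unit clause (d).
Either choice for c ends in contradiction.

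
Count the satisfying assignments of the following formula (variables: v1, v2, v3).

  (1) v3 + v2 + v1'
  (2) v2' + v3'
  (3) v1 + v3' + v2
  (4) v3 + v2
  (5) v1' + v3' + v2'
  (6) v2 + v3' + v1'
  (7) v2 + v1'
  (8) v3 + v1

There are 2^3 = 8 truth assignments over (v1, v2, v3).
Split on v1. With v1 = 1, the clauses containing v1 are satisfied and v1' drops from the rest; 1 of the 2^2 = 4 assignments to the other variables satisfy what remains.
With v1 = 0, by the same count on the reduced clause set, 0 assignments work.
(One model: v1=T, v2=T, v3=F.)
Total: 1 + 0 = 1.

1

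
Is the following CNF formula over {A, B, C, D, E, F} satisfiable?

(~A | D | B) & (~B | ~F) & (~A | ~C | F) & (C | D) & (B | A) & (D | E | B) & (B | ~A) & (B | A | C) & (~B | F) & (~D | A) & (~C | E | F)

Try B = 0.
The clause (A) is unit, so A = 1.
That conflicts with the unit clause (~A).
That branch fails; take B = 1 instead.
The clause (~F) is unit, so F = 0.
That conflicts with the unit clause (F).
Neither B = 1 nor B = 0 works.
No assignment satisfies every clause.

Unsatisfiable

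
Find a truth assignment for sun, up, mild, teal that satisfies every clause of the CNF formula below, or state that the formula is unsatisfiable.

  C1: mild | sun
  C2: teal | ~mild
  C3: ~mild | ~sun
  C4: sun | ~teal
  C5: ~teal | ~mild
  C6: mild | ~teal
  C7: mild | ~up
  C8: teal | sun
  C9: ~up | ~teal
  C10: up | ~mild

sun: 1, up: 0, mild: 0, teal: 0

Case mild = 0:
The clause (sun) is unit, so sun = 1.
The clause (~teal) is unit, so teal = 0.
The clause (~up) is unit, so up = 0.
This assignment satisfies each clause.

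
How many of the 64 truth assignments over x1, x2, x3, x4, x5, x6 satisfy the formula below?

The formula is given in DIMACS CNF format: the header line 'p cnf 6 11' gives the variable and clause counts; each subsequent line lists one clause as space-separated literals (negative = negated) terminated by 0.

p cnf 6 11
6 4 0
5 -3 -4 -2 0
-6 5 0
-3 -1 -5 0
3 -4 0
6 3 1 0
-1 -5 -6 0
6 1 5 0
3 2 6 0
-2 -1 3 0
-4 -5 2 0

There are 2^6 = 64 truth assignments over (x1, x2, x3, x4, x5, x6).
Split on x4. With x4 = True, the clauses containing x4 are satisfied and ¬x4 drops from the rest; 3 of the 2^5 = 32 assignments to the other variables satisfy what remains.
With x4 = False, by the same count on the reduced clause set, 4 assignments work.
Total: 3 + 4 = 7.

7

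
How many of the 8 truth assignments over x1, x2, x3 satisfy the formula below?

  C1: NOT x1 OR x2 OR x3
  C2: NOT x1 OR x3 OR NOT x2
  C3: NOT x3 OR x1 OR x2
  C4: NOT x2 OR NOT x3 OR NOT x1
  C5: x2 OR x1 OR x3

There are 2^3 = 8 truth assignments over (x1, x2, x3).
Check each against the 5 clauses (columns in the order x1, x2, x3):
  F F F  ✗ fails (x2 OR x1 OR x3)
  F F T  ✗ fails (NOT x3 OR x1 OR x2)
  F T F  ✓ satisfies all
  F T T  ✓ satisfies all
  T F F  ✗ fails (NOT x1 OR x2 OR x3)
  T F T  ✓ satisfies all
  T T F  ✗ fails (NOT x1 OR x3 OR NOT x2)
  T T T  ✗ fails (NOT x2 OR NOT x3 OR NOT x1)
3 of the 8 rows are models.

3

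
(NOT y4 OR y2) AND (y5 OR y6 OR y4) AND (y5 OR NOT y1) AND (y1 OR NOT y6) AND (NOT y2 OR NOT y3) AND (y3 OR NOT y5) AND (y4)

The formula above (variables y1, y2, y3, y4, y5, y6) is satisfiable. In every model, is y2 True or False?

Suppose y2 = false.
From the singleton clause (NOT y4), y4 = false.
But (y4) is also a unit clause — contradiction.
So every satisfying assignment has y2 = True.

True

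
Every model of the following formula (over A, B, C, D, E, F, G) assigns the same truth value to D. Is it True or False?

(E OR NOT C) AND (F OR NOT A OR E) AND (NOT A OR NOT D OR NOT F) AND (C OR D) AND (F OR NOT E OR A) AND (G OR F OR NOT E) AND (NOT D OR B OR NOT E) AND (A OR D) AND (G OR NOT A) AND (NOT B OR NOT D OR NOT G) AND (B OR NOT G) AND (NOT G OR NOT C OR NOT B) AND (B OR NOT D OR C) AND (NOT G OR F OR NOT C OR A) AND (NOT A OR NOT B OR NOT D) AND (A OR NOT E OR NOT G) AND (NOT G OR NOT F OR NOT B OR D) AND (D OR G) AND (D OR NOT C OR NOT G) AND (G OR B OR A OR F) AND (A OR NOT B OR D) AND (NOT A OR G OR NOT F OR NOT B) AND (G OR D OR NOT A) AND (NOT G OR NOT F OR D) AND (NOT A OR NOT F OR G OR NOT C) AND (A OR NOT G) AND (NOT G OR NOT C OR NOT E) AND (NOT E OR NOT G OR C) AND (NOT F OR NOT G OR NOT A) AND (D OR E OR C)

Suppose D = false.
(C) alone gives C = true.
(E) alone gives E = true.
(A) alone gives A = true.
(G) alone gives G = true.
But (NOT G) is also a unit clause — contradiction.
So every satisfying assignment has D = True.

True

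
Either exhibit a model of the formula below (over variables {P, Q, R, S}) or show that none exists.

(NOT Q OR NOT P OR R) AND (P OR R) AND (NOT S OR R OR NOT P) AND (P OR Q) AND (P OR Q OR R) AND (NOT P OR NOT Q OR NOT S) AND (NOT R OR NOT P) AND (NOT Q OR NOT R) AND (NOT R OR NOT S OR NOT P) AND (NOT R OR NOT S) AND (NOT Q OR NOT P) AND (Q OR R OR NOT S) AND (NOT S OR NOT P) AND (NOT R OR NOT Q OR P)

Case P = true:
Unit clause (NOT R) forces R = false.
Unit clause (NOT Q) forces Q = false.
Unit clause (NOT S) forces S = false.
All clauses are satisfied.

P=true,  Q=false,  R=false,  S=false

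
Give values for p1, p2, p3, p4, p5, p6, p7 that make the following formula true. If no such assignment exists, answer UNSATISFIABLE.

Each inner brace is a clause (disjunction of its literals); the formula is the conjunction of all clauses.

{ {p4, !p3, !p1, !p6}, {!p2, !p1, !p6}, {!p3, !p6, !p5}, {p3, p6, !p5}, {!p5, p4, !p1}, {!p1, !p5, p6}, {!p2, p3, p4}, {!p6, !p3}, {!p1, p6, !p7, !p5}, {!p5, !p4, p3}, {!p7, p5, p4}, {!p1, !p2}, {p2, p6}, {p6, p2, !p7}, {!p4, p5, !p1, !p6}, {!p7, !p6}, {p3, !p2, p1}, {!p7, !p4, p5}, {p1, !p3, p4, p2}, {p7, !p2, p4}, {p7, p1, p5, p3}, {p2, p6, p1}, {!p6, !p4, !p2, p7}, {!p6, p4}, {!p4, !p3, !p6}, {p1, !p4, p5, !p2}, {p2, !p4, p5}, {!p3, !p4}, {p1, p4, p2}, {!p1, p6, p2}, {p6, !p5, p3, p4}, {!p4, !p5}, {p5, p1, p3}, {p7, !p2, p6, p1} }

p1=false; p2=true; p3=true; p4=false; p5=true; p6=false; p7=true

Case p6 = false:
The clause (p2) is unit, so p2 = true.
The clause (!p1) is unit, so p1 = false.
The clause (p3) is unit, so p3 = true.
The clause (!p4) is unit, so p4 = false.
The clause (p7) is unit, so p7 = true.
The clause (p5) is unit, so p5 = true.
All clauses are satisfied.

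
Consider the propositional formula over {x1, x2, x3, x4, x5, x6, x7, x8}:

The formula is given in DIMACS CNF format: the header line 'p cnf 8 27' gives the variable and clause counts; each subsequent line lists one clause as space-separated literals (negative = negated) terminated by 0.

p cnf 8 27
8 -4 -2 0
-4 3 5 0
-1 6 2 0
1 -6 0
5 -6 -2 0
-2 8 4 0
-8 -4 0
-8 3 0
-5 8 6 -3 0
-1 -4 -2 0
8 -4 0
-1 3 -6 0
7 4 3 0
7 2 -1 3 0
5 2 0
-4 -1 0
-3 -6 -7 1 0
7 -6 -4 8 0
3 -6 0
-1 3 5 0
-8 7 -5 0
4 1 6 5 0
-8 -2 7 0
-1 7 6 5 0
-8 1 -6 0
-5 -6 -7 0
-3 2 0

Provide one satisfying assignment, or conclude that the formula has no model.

x1=True,  x2=True,  x3=True,  x4=False,  x5=False,  x6=False,  x7=True,  x8=True

Try x1 = True.
From the singleton clause (¬x4), x4 = False.
Try x6 = False.
From the singleton clause (x2), x2 = True.
From the singleton clause (x8), x8 = True.
From the singleton clause (x3), x3 = True.
From the singleton clause (x7), x7 = True.
Every clause is now satisfied; x5 is unconstrained.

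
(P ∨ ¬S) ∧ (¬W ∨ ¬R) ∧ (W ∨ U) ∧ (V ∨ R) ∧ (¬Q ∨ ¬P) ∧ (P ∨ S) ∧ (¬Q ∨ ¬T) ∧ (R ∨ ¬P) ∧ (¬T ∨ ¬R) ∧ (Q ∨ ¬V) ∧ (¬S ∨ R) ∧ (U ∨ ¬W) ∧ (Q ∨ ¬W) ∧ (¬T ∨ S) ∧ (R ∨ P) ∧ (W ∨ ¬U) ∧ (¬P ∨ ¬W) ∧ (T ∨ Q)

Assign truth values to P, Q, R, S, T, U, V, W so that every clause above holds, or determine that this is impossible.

Case P = True:
The clause (¬Q) is unit, so Q = False.
The clause (R) is unit, so R = True.
The clause (¬W) is unit, so W = False.
The clause (U) is unit, so U = True.
Now (¬U) is unsatisfied and unit — conflict.
That branch fails; take P = False instead.
The clause (¬S) is unit, so S = False.
Now (S) is unsatisfied and unit — conflict.
Neither P = True nor P = False works.

UNSATISFIABLE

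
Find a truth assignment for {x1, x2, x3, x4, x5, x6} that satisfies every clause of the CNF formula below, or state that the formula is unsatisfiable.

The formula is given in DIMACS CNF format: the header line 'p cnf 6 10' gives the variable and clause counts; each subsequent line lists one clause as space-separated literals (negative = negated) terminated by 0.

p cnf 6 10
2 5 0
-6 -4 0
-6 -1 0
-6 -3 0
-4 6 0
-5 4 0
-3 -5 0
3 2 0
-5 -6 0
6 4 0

x1: False,  x2: True,  x3: False,  x4: False,  x5: False,  x6: True

Suppose x2 = True.
Suppose x6 = True.
From the singleton clause (¬x4), x4 = False.
From the singleton clause (¬x1), x1 = False.
From the singleton clause (¬x3), x3 = False.
From the singleton clause (¬x5), x5 = False.
All clauses are satisfied.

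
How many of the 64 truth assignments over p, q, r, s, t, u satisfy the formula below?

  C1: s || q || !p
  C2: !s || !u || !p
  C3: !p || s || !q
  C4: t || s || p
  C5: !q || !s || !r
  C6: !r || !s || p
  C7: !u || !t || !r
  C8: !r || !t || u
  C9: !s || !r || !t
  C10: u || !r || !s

16

There are 2^6 = 64 truth assignments over (p, q, r, s, t, u).
Split on r. With r = true, the clauses containing r are satisfied and !r drops from the rest; 0 of the 2^5 = 32 assignments to the other variables satisfy what remains.
With r = false, by the same count on the reduced clause set, 16 assignments work.
Total: 0 + 16 = 16.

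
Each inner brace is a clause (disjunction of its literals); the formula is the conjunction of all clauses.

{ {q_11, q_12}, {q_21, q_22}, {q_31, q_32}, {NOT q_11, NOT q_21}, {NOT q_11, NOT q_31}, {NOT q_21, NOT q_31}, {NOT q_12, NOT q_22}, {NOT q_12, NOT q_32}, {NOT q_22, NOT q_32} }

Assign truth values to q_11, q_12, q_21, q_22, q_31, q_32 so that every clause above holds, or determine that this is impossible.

UNSATISFIABLE

Try q_11 = true.
The clause (NOT q_21) is unit, so q_21 = false.
The clause (q_22) is unit, so q_22 = true.
The clause (NOT q_31) is unit, so q_31 = false.
The clause (q_32) is unit, so q_32 = true.
That conflicts with the unit clause (NOT q_32).
So q_11 must be the other value — set q_11 = false.
The clause (q_12) is unit, so q_12 = true.
The clause (NOT q_22) is unit, so q_22 = false.
The clause (q_21) is unit, so q_21 = true.
The clause (NOT q_31) is unit, so q_31 = false.
The clause (q_32) is unit, so q_32 = true.
That conflicts with the unit clause (NOT q_32).
Both values of q_11 lead to a conflict.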